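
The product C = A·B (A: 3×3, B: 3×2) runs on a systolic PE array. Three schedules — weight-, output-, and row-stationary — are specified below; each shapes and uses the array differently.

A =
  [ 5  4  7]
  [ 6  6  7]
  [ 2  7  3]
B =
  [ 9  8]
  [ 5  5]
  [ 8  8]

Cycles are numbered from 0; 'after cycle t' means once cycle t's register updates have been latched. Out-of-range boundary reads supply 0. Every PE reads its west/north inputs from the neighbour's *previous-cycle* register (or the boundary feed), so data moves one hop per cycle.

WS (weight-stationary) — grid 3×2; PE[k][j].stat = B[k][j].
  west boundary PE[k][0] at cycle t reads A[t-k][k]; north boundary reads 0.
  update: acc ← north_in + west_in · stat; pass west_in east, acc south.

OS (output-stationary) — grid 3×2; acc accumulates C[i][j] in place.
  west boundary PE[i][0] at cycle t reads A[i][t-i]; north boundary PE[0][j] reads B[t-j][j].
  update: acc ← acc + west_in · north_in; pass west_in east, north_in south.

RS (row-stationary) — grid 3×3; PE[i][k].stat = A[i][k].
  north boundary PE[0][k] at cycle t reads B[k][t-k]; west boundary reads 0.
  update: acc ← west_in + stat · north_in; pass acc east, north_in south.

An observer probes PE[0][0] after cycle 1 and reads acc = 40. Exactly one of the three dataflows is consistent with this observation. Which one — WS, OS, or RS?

dataflow = RS

— WS: 3×2; PE[0][0] trace:
  0: (0,0).acc=45  regs=<5,45>
  1: (0,0).acc=54  regs=<6,54>
— OS: 3×2; PE[0][0] trace:
  0: (0,0).acc=45  regs=<5,9>
  1: (0,0).acc=65  regs=<4,5>
— RS: 3×3; PE[0][0] trace:
  0: (0,0).acc=45  regs=<45,9>
  1: (0,0).acc=40  regs=<40,8>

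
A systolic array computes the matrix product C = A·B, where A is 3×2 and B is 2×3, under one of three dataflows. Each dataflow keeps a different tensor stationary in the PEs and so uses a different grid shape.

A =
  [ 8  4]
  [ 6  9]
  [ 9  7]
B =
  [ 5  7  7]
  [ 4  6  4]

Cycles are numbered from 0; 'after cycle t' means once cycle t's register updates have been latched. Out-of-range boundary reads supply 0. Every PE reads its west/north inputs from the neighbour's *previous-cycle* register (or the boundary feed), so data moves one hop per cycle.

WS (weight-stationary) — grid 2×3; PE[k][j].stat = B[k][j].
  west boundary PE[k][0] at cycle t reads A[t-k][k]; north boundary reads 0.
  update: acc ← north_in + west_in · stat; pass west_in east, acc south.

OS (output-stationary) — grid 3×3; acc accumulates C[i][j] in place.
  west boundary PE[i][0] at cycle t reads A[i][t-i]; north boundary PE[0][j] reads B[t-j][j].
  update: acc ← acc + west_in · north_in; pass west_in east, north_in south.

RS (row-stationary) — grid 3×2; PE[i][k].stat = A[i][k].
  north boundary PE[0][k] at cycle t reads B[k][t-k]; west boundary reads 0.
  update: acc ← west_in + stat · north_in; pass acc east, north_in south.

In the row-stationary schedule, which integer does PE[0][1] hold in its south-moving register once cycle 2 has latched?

RS (3×2). Following PE[0][1] plus its west/north inputs:
  @0  [0,0]  acc 40  |  →40  ↓5
  @0  [0,1]  acc 0  |  →0  ↓0
  @1  [0,0]  acc 56  |  →56  ↓7
  @1  [0,1]  acc 56  |  →56  ↓4
  @2  [0,0]  acc 56  |  →56  ↓7
  @2  [0,1]  acc 80  |  →80  ↓6

register = 6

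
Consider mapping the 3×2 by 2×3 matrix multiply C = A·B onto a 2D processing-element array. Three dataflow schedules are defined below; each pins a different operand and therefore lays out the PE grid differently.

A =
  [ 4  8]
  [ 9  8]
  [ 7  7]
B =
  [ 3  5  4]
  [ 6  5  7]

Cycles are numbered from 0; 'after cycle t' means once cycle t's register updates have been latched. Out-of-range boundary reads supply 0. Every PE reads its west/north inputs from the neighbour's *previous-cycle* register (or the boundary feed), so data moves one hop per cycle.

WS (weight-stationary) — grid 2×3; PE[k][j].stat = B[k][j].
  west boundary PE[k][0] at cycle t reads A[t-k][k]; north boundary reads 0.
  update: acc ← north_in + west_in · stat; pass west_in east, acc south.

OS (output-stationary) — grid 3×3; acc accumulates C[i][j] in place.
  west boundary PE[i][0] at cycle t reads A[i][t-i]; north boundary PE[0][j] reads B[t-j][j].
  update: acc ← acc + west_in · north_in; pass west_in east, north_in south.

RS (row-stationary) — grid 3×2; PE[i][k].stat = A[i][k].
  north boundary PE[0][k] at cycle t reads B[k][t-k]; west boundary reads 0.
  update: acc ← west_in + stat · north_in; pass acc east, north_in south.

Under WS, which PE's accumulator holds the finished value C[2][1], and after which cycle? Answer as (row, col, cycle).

Under WS, C[2][1] lands at PE[1][1]:
  @0  [1,1]  acc 0  |  →0  ↓0
  @1  [1,1]  acc 0  |  →0  ↓0
  @2  [1,1]  acc 60  |  →8  ↓60
  @3  [1,1]  acc 85  |  →8  ↓85
  @4  [1,1]  acc 70  |  →7  ↓70

(row, col, cycle) = (1, 1, 4)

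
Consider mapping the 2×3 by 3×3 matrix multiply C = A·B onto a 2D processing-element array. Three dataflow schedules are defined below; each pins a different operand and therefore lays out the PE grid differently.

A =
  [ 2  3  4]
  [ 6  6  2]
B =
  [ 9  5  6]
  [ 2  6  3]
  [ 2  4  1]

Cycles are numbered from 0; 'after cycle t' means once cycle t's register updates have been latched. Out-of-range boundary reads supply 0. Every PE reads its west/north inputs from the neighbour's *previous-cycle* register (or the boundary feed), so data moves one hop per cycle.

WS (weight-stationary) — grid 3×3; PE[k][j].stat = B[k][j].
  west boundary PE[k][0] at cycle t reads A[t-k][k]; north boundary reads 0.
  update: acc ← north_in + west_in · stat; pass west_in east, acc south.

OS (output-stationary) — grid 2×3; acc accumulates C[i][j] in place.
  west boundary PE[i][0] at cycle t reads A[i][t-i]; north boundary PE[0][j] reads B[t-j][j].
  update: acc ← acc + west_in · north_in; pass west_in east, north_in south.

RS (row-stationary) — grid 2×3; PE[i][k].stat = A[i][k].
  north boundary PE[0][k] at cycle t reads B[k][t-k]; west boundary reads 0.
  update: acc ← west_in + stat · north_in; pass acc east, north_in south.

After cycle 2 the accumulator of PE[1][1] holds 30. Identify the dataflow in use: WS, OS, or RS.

WS (3×3 grid), PE[1][1]:
  after 0 — PE[1][1] acc=0, pass-E 0, pass-S 0
  after 1 — PE[1][1] acc=0, pass-E 0, pass-S 0
  after 2 — PE[1][1] acc=28, pass-E 3, pass-S 28
OS (2×3 grid), PE[1][1]:
  after 0 — PE[1][1] acc=0, pass-E 0, pass-S 0
  after 1 — PE[1][1] acc=0, pass-E 0, pass-S 0
  after 2 — PE[1][1] acc=30, pass-E 6, pass-S 5
RS (2×3 grid), PE[1][1]:
  after 0 — PE[1][1] acc=0, pass-E 0, pass-S 0
  after 1 — PE[1][1] acc=0, pass-E 0, pass-S 0
  after 2 — PE[1][1] acc=66, pass-E 66, pass-S 2

dataflow = OS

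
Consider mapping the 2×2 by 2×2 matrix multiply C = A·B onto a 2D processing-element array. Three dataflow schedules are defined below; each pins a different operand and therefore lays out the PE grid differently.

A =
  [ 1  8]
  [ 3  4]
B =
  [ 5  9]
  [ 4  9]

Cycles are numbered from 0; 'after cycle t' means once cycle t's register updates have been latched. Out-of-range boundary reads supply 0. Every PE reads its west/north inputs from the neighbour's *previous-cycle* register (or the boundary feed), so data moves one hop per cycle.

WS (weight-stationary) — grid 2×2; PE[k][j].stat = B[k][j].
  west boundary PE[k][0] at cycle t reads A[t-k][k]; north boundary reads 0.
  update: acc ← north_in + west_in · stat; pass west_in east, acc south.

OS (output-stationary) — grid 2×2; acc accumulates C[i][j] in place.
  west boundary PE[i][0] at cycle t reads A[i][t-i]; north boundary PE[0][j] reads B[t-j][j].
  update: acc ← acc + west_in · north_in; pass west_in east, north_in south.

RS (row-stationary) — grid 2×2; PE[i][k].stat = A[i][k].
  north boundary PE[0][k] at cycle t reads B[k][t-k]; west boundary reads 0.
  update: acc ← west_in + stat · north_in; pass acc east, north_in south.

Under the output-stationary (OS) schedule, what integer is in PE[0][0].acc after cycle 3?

PE[0][0].acc = 37

Tracing OS — 2×2 array, target PE[0][0]:
  t=0 PE[0][0]: acc=5 h=1 v=5
  t=1 PE[0][0]: acc=37 h=8 v=4
  t=2 PE[0][0]: acc=37 h=0 v=0
  t=3 PE[0][0]: acc=37 h=0 v=0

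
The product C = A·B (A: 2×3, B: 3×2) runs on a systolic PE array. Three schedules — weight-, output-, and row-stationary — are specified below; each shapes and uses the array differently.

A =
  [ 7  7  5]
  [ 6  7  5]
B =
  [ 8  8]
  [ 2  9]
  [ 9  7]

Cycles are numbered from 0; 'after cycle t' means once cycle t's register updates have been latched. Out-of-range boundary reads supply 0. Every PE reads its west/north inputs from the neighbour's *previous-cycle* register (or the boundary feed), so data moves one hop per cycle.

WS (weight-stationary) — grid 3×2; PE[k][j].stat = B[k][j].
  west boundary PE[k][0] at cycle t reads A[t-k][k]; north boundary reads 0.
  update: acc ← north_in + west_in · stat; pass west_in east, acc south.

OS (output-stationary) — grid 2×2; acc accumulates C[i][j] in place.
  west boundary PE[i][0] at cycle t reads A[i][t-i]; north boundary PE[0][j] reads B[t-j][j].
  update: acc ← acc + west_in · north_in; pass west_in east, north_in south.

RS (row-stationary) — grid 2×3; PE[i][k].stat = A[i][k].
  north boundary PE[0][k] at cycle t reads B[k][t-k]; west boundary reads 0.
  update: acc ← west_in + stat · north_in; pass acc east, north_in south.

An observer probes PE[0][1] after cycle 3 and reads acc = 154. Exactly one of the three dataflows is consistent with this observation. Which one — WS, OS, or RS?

Under WS (3×2), PE[0][1]:
  [0] (0,1) acc=0 (h:0 v:0)
  [1] (0,1) acc=56 (h:7 v:56)
  [2] (0,1) acc=48 (h:6 v:48)
  [3] (0,1) acc=0 (h:0 v:0)
Under OS (2×2), PE[0][1]:
  [0] (0,1) acc=0 (h:0 v:0)
  [1] (0,1) acc=56 (h:7 v:8)
  [2] (0,1) acc=119 (h:7 v:9)
  [3] (0,1) acc=154 (h:5 v:7)
Under RS (2×3), PE[0][1]:
  [0] (0,1) acc=0 (h:0 v:0)
  [1] (0,1) acc=70 (h:70 v:2)
  [2] (0,1) acc=119 (h:119 v:9)
  [3] (0,1) acc=0 (h:0 v:0)

dataflow = OS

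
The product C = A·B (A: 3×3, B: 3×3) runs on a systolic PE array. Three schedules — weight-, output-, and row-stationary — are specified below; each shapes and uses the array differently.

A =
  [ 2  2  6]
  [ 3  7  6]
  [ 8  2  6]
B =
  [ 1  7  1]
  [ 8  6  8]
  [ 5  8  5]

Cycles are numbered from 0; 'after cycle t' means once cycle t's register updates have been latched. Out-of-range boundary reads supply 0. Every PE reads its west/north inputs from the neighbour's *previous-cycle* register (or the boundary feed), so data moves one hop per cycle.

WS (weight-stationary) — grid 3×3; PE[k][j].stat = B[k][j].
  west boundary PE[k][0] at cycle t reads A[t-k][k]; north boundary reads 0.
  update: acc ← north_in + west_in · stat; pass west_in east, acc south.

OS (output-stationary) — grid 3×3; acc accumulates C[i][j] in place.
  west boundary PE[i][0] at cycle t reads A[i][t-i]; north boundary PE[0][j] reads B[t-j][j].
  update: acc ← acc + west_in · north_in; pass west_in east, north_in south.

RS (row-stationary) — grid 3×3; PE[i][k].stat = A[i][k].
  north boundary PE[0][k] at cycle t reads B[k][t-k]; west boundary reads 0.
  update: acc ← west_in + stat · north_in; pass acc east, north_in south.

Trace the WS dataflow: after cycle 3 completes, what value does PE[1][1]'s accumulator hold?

PE[1][1].acc = 63

WS 3×3: PE[1][1] cycle-by-cycle (with neighbour feeds):
  @0  [0,1]  acc 0  |  →0  ↓0
  @0  [1,0]  acc 0  |  →0  ↓0
  @0  [1,1]  acc 0  |  →0  ↓0
  @1  [0,1]  acc 14  |  →2  ↓14
  @1  [1,0]  acc 18  |  →2  ↓18
  @1  [1,1]  acc 0  |  →0  ↓0
  @2  [0,1]  acc 21  |  →3  ↓21
  @2  [1,0]  acc 59  |  →7  ↓59
  @2  [1,1]  acc 26  |  →2  ↓26
  @3  [0,1]  acc 56  |  →8  ↓56
  @3  [1,0]  acc 24  |  →2  ↓24
  @3  [1,1]  acc 63  |  →7  ↓63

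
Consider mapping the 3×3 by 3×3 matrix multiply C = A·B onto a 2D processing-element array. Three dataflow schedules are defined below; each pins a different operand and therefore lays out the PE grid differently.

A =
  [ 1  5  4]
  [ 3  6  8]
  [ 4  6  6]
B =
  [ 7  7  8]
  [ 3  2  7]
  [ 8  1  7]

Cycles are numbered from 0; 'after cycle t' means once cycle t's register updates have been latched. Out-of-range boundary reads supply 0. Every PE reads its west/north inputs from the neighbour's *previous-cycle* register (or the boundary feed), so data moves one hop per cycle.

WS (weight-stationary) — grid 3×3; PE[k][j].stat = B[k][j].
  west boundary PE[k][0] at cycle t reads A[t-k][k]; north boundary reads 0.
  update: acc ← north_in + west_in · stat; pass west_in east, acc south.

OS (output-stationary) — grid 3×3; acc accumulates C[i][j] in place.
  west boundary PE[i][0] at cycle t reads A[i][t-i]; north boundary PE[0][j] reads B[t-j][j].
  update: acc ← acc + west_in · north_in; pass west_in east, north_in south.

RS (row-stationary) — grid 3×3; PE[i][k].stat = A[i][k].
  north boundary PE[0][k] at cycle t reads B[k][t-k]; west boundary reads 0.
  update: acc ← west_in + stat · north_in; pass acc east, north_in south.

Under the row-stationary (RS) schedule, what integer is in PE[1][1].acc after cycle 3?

PE[1][1].acc = 33

RS (3×3). Following PE[1][1] plus its west/north inputs:
  @0  [0,1]  acc 0  |  →0  ↓0
  @0  [1,0]  acc 0  |  →0  ↓0
  @0  [1,1]  acc 0  |  →0  ↓0
  @1  [0,1]  acc 22  |  →22  ↓3
  @1  [1,0]  acc 21  |  →21  ↓7
  @1  [1,1]  acc 0  |  →0  ↓0
  @2  [0,1]  acc 17  |  →17  ↓2
  @2  [1,0]  acc 21  |  →21  ↓7
  @2  [1,1]  acc 39  |  →39  ↓3
  @3  [0,1]  acc 43  |  →43  ↓7
  @3  [1,0]  acc 24  |  →24  ↓8
  @3  [1,1]  acc 33  |  →33  ↓2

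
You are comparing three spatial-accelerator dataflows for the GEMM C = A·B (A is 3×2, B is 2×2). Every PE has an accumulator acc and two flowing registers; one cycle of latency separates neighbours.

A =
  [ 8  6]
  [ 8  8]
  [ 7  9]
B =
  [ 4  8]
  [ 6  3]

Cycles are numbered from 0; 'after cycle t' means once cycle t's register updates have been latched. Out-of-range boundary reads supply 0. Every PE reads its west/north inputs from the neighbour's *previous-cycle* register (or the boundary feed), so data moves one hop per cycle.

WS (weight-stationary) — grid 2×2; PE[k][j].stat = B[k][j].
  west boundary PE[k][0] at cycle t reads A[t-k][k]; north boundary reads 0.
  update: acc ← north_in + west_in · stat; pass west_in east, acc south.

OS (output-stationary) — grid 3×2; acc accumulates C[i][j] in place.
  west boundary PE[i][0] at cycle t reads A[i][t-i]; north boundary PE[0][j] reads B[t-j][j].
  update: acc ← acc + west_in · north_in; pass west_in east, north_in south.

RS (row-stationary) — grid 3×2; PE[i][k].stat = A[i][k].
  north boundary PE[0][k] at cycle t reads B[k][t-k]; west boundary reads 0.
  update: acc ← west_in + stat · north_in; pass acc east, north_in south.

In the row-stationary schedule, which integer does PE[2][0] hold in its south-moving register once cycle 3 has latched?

register = 8

RS 3×2: PE[2][0] cycle-by-cycle (with neighbour feeds):
  @0  [1,0]  acc 0  |  →0  ↓0
  @0  [2,0]  acc 0  |  →0  ↓0
  @1  [1,0]  acc 32  |  →32  ↓4
  @1  [2,0]  acc 0  |  →0  ↓0
  @2  [1,0]  acc 64  |  →64  ↓8
  @2  [2,0]  acc 28  |  →28  ↓4
  @3  [1,0]  acc 0  |  →0  ↓0
  @3  [2,0]  acc 56  |  →56  ↓8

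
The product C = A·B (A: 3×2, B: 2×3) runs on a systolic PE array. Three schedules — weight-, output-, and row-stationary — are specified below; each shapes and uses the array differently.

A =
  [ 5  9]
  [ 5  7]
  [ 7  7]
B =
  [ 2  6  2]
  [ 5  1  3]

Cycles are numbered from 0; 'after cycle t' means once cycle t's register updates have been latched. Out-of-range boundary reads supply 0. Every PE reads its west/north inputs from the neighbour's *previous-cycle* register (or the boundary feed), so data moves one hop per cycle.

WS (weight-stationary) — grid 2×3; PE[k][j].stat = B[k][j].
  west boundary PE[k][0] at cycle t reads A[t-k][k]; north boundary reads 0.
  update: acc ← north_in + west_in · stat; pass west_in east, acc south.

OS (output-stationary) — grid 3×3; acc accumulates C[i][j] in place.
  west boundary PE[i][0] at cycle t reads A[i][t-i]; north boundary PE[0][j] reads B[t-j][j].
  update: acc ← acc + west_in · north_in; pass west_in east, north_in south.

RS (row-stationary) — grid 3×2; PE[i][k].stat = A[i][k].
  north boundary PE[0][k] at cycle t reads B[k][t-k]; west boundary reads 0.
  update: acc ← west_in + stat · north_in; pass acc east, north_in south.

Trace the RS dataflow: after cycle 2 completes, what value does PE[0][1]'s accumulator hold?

PE[0][1].acc = 39

RS on a 3×2 grid — tracing PE[0][1] and its feeders:
  [0] (0,0) acc=10 (h:10 v:2)
  [0] (0,1) acc=0 (h:0 v:0)
  [1] (0,0) acc=30 (h:30 v:6)
  [1] (0,1) acc=55 (h:55 v:5)
  [2] (0,0) acc=10 (h:10 v:2)
  [2] (0,1) acc=39 (h:39 v:1)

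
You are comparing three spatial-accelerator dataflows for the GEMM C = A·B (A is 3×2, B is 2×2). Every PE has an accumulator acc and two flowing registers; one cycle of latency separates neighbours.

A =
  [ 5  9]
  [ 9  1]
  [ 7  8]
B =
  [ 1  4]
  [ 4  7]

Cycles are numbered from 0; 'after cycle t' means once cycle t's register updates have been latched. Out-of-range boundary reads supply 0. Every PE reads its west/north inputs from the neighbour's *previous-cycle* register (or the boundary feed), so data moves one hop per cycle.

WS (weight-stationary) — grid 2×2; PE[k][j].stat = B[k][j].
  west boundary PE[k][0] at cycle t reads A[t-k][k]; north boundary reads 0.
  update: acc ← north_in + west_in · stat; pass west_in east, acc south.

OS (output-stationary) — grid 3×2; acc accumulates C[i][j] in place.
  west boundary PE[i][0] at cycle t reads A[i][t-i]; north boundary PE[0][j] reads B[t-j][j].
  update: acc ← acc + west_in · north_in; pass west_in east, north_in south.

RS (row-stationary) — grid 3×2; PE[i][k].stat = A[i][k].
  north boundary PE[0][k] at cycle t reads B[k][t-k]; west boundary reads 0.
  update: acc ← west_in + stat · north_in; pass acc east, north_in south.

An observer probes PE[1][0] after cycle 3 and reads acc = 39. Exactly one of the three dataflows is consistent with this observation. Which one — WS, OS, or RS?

WS (2×2 grid), PE[1][0]:
  step 0 · PE1,0: acc=0; fwd→0 fwd↓0
  step 1 · PE1,0: acc=41; fwd→9 fwd↓41
  step 2 · PE1,0: acc=13; fwd→1 fwd↓13
  step 3 · PE1,0: acc=39; fwd→8 fwd↓39
OS (3×2 grid), PE[1][0]:
  step 0 · PE1,0: acc=0; fwd→0 fwd↓0
  step 1 · PE1,0: acc=9; fwd→9 fwd↓1
  step 2 · PE1,0: acc=13; fwd→1 fwd↓4
  step 3 · PE1,0: acc=13; fwd→0 fwd↓0
RS (3×2 grid), PE[1][0]:
  step 0 · PE1,0: acc=0; fwd→0 fwd↓0
  step 1 · PE1,0: acc=9; fwd→9 fwd↓1
  step 2 · PE1,0: acc=36; fwd→36 fwd↓4
  step 3 · PE1,0: acc=0; fwd→0 fwd↓0

dataflow = WS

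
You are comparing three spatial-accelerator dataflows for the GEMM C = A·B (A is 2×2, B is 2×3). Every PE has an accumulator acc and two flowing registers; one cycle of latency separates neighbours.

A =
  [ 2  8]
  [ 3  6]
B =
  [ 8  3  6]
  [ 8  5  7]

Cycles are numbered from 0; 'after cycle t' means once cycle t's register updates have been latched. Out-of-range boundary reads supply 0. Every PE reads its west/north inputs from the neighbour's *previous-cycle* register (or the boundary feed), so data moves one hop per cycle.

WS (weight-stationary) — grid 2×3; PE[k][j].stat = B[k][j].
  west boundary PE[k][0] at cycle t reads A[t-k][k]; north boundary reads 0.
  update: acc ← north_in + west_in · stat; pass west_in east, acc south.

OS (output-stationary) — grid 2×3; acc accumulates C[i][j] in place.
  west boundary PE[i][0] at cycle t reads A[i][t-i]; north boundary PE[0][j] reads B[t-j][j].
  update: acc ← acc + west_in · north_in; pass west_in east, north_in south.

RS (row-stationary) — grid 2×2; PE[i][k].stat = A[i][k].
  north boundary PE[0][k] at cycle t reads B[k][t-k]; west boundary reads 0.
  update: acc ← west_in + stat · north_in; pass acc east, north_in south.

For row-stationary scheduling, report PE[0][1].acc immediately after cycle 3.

PE[0][1].acc = 68

RS on a 2×2 grid — tracing PE[0][1] and its feeders:
  step 0 · PE0,0: acc=16; fwd→16 fwd↓8
  step 0 · PE0,1: acc=0; fwd→0 fwd↓0
  step 1 · PE0,0: acc=6; fwd→6 fwd↓3
  step 1 · PE0,1: acc=80; fwd→80 fwd↓8
  step 2 · PE0,0: acc=12; fwd→12 fwd↓6
  step 2 · PE0,1: acc=46; fwd→46 fwd↓5
  step 3 · PE0,0: acc=0; fwd→0 fwd↓0
  step 3 · PE0,1: acc=68; fwd→68 fwd↓7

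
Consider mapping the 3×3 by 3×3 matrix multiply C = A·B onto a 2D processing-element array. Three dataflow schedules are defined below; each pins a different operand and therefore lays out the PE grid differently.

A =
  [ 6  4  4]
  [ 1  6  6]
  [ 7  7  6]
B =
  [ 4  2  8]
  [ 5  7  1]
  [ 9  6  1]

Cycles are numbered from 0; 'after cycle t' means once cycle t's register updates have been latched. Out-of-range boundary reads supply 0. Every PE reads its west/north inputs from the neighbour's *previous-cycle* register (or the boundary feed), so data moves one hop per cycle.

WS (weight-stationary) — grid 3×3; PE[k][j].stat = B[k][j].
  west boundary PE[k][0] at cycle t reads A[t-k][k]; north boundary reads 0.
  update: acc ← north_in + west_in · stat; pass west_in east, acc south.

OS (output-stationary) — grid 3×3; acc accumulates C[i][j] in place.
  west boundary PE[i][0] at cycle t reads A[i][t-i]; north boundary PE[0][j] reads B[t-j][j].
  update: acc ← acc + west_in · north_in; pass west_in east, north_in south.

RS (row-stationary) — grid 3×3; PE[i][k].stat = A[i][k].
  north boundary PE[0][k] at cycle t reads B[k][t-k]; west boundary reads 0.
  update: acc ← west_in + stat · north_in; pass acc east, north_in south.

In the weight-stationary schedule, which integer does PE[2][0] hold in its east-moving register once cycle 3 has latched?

register = 6

WS on a 3×3 grid — tracing PE[2][0] and its feeders:
  0: (1,0).acc=0  regs=<0,0>
  0: (2,0).acc=0  regs=<0,0>
  1: (1,0).acc=44  regs=<4,44>
  1: (2,0).acc=0  regs=<0,0>
  2: (1,0).acc=34  regs=<6,34>
  2: (2,0).acc=80  regs=<4,80>
  3: (1,0).acc=63  regs=<7,63>
  3: (2,0).acc=88  regs=<6,88>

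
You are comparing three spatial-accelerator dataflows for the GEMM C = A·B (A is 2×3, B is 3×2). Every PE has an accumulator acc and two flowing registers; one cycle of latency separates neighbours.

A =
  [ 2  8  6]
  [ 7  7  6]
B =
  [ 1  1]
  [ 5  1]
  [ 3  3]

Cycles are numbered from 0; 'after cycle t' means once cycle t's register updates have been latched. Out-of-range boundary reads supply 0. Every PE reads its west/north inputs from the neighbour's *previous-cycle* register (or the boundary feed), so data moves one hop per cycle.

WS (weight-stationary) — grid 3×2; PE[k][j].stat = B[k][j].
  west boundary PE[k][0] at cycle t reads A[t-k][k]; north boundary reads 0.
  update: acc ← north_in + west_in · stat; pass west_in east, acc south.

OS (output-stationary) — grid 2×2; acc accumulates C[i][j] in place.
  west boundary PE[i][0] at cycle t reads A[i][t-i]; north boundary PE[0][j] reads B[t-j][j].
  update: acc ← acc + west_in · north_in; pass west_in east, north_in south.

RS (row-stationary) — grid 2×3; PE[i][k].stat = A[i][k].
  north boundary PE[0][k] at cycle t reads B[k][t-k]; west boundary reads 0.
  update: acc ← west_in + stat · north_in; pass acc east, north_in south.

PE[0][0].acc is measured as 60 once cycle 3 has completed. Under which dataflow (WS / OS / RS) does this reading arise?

— WS: 3×2; PE[0][0] trace:
  cycle 0: PE[0][0] → acc 2, east 2, south 2
  cycle 1: PE[0][0] → acc 7, east 7, south 7
  cycle 2: PE[0][0] → acc 0, east 0, south 0
  cycle 3: PE[0][0] → acc 0, east 0, south 0
— OS: 2×2; PE[0][0] trace:
  cycle 0: PE[0][0] → acc 2, east 2, south 1
  cycle 1: PE[0][0] → acc 42, east 8, south 5
  cycle 2: PE[0][0] → acc 60, east 6, south 3
  cycle 3: PE[0][0] → acc 60, east 0, south 0
— RS: 2×3; PE[0][0] trace:
  cycle 0: PE[0][0] → acc 2, east 2, south 1
  cycle 1: PE[0][0] → acc 2, east 2, south 1
  cycle 2: PE[0][0] → acc 0, east 0, south 0
  cycle 3: PE[0][0] → acc 0, east 0, south 0

dataflow = OS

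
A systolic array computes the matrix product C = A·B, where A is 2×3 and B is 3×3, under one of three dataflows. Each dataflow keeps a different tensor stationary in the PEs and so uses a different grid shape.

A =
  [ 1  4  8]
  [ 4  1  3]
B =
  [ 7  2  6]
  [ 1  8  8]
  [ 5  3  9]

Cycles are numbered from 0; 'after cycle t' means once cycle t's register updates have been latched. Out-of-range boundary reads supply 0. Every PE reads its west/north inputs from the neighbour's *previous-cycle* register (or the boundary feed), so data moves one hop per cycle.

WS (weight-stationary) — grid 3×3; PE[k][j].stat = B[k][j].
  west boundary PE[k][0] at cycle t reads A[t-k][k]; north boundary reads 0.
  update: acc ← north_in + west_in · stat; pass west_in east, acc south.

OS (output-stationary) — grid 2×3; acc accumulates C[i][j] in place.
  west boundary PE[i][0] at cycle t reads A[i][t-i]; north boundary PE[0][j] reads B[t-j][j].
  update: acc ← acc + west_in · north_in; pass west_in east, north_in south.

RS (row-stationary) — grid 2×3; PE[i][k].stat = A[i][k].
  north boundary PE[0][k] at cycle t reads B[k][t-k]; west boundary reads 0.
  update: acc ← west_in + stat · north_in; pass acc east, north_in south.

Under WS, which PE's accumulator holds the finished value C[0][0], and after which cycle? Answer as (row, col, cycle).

WS — PE[2][0] is where C[0][0] collects:
  @0  [2,0]  acc 0  |  →0  ↓0
  @1  [2,0]  acc 0  |  →0  ↓0
  @2  [2,0]  acc 51  |  →8  ↓51

(row, col, cycle) = (2, 0, 2)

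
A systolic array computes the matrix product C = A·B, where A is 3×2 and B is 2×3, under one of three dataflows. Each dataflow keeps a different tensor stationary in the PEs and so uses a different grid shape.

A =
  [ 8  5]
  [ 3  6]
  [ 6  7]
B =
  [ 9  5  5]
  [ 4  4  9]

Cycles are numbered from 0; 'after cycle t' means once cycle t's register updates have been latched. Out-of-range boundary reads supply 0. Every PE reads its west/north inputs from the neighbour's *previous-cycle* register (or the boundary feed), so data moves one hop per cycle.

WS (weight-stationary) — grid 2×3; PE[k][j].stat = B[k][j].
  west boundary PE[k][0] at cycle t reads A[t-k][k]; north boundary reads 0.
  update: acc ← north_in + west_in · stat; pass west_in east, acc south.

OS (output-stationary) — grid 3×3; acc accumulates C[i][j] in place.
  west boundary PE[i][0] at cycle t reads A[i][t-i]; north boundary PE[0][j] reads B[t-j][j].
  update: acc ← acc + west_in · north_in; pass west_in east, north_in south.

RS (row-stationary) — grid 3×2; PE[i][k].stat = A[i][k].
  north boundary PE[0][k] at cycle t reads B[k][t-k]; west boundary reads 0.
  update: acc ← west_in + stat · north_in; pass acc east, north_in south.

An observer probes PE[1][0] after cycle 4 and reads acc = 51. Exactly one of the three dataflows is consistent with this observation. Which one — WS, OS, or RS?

dataflow = OS

WS (2×3 grid), PE[1][0]:
  c0 r1c0: 0 / 0 / 0
  c1 r1c0: 92 / 5 / 92
  c2 r1c0: 51 / 6 / 51
  c3 r1c0: 82 / 7 / 82
  c4 r1c0: 0 / 0 / 0
OS (3×3 grid), PE[1][0]:
  c0 r1c0: 0 / 0 / 0
  c1 r1c0: 27 / 3 / 9
  c2 r1c0: 51 / 6 / 4
  c3 r1c0: 51 / 0 / 0
  c4 r1c0: 51 / 0 / 0
RS (3×2 grid), PE[1][0]:
  c0 r1c0: 0 / 0 / 0
  c1 r1c0: 27 / 27 / 9
  c2 r1c0: 15 / 15 / 5
  c3 r1c0: 15 / 15 / 5
  c4 r1c0: 0 / 0 / 0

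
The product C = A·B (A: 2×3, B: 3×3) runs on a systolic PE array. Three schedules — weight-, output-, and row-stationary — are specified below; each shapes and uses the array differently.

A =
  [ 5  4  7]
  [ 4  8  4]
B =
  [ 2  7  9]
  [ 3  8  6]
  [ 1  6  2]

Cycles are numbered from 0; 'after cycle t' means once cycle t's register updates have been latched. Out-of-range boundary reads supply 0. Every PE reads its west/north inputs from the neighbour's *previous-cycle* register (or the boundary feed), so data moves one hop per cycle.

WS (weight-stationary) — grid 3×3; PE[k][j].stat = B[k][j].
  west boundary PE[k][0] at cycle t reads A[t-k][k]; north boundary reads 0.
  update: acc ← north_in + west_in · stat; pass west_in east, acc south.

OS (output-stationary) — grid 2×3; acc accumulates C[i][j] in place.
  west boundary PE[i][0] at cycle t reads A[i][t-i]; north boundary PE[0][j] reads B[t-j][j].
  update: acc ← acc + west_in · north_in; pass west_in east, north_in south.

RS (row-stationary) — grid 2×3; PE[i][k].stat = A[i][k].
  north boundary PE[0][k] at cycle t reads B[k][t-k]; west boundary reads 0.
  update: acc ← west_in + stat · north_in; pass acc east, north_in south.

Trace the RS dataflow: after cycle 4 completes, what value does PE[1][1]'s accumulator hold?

RS 2×3: PE[1][1] cycle-by-cycle (with neighbour feeds):
  @0  [0,1]  acc 0  |  →0  ↓0
  @0  [1,0]  acc 0  |  →0  ↓0
  @0  [1,1]  acc 0  |  →0  ↓0
  @1  [0,1]  acc 22  |  →22  ↓3
  @1  [1,0]  acc 8  |  →8  ↓2
  @1  [1,1]  acc 0  |  →0  ↓0
  @2  [0,1]  acc 67  |  →67  ↓8
  @2  [1,0]  acc 28  |  →28  ↓7
  @2  [1,1]  acc 32  |  →32  ↓3
  @3  [0,1]  acc 69  |  →69  ↓6
  @3  [1,0]  acc 36  |  →36  ↓9
  @3  [1,1]  acc 92  |  →92  ↓8
  @4  [0,1]  acc 0  |  →0  ↓0
  @4  [1,0]  acc 0  |  →0  ↓0
  @4  [1,1]  acc 84  |  →84  ↓6

PE[1][1].acc = 84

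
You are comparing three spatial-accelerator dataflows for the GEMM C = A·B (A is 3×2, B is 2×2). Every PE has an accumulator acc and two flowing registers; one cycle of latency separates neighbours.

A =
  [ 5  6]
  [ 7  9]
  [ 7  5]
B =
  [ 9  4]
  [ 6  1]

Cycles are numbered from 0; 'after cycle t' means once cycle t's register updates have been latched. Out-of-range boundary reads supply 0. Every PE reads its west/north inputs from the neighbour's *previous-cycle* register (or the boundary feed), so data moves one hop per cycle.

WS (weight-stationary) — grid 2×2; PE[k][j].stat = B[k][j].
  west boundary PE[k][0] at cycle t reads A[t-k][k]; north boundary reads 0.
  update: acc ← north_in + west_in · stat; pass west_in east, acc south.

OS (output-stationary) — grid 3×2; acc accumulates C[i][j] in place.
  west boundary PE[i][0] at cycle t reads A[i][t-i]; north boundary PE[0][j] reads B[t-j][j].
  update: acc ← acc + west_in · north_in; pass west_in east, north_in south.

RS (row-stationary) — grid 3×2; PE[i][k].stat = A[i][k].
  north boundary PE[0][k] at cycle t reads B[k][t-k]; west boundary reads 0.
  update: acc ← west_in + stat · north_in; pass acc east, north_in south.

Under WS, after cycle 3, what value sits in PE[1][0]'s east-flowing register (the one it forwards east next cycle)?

register = 5

Tracing WS — 2×2 array, target PE[1][0]:
  t=0 PE[0][0]: acc=45 h=5 v=45
  t=0 PE[1][0]: acc=0 h=0 v=0
  t=1 PE[0][0]: acc=63 h=7 v=63
  t=1 PE[1][0]: acc=81 h=6 v=81
  t=2 PE[0][0]: acc=63 h=7 v=63
  t=2 PE[1][0]: acc=117 h=9 v=117
  t=3 PE[0][0]: acc=0 h=0 v=0
  t=3 PE[1][0]: acc=93 h=5 v=93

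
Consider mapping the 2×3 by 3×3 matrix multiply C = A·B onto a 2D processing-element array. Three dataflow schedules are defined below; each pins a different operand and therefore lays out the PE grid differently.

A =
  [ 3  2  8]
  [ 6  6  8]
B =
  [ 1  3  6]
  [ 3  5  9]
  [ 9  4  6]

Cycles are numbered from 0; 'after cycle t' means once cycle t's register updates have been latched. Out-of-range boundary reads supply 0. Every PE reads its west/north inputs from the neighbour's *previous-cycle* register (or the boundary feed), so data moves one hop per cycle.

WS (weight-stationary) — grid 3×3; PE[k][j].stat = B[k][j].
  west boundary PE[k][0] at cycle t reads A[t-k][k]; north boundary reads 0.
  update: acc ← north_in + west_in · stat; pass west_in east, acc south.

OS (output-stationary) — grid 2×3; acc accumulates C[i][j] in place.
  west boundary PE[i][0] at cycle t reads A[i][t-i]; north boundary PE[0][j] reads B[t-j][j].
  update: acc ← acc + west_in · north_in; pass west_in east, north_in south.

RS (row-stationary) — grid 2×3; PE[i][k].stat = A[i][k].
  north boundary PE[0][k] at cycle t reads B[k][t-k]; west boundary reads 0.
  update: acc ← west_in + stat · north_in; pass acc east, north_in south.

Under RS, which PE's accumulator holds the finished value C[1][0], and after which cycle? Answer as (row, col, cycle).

RS — PE[1][2] is where C[1][0] collects:
  cycle 0: PE[1][2] → acc 0, east 0, south 0
  cycle 1: PE[1][2] → acc 0, east 0, south 0
  cycle 2: PE[1][2] → acc 0, east 0, south 0
  cycle 3: PE[1][2] → acc 96, east 96, south 9

(row, col, cycle) = (1, 2, 3)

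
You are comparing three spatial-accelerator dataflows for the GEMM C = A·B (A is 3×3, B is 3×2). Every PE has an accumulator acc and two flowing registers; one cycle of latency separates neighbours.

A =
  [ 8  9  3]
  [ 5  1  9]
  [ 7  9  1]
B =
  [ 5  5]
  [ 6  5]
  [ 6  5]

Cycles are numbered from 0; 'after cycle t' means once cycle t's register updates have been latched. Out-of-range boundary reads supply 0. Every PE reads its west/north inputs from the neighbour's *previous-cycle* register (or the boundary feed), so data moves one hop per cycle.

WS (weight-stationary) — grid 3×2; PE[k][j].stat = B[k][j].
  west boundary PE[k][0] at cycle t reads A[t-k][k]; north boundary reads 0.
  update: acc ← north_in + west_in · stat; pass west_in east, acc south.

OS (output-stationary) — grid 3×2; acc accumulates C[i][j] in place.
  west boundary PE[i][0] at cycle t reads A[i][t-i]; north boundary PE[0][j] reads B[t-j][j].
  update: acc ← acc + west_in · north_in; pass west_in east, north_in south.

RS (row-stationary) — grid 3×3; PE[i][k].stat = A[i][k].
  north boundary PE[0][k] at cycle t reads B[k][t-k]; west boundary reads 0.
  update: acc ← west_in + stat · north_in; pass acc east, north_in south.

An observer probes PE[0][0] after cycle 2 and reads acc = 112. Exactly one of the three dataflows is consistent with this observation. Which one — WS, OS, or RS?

dataflow = OS

Under WS (3×2), PE[0][0]:
  step 0 · PE0,0: acc=40; fwd→8 fwd↓40
  step 1 · PE0,0: acc=25; fwd→5 fwd↓25
  step 2 · PE0,0: acc=35; fwd→7 fwd↓35
Under OS (3×2), PE[0][0]:
  step 0 · PE0,0: acc=40; fwd→8 fwd↓5
  step 1 · PE0,0: acc=94; fwd→9 fwd↓6
  step 2 · PE0,0: acc=112; fwd→3 fwd↓6
Under RS (3×3), PE[0][0]:
  step 0 · PE0,0: acc=40; fwd→40 fwd↓5
  step 1 · PE0,0: acc=40; fwd→40 fwd↓5
  step 2 · PE0,0: acc=0; fwd→0 fwd↓0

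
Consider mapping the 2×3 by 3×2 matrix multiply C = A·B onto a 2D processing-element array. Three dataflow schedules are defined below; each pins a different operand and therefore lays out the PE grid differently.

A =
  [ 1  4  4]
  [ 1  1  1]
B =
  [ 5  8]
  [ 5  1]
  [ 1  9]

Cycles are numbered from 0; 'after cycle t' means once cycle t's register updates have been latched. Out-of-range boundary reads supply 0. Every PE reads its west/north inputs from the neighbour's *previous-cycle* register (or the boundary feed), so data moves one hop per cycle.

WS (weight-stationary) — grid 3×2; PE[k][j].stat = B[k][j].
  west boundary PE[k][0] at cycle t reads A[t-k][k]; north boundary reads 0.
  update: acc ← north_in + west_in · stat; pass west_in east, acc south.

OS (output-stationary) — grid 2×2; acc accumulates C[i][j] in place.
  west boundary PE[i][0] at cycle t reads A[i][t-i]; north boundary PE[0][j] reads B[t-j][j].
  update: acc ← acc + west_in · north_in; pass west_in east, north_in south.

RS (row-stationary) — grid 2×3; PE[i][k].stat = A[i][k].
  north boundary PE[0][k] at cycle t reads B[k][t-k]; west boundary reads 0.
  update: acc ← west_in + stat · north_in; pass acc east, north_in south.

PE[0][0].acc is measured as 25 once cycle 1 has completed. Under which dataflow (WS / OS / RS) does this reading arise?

dataflow = OS

Under WS (3×2), PE[0][0]:
  after 0 — PE[0][0] acc=5, pass-E 1, pass-S 5
  after 1 — PE[0][0] acc=5, pass-E 1, pass-S 5
Under OS (2×2), PE[0][0]:
  after 0 — PE[0][0] acc=5, pass-E 1, pass-S 5
  after 1 — PE[0][0] acc=25, pass-E 4, pass-S 5
Under RS (2×3), PE[0][0]:
  after 0 — PE[0][0] acc=5, pass-E 5, pass-S 5
  after 1 — PE[0][0] acc=8, pass-E 8, pass-S 8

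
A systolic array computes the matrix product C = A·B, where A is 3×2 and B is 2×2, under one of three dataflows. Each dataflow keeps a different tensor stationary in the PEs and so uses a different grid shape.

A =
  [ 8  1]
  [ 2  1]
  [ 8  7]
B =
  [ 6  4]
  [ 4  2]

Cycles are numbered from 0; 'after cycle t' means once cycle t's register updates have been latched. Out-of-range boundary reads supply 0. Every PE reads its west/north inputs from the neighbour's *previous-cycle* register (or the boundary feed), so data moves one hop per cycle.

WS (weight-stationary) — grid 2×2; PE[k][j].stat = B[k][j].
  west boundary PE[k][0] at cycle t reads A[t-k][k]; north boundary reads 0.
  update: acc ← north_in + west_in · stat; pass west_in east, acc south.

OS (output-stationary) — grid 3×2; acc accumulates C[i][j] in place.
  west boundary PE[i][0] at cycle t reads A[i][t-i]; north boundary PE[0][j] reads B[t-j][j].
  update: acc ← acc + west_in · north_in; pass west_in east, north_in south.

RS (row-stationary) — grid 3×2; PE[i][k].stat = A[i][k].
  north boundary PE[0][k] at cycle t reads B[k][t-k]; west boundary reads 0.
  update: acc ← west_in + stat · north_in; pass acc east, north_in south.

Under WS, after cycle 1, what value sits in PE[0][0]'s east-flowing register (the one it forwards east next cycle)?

register = 2

WS 2×2: PE[0][0] cycle-by-cycle (with neighbour feeds):
  [0] (0,0) acc=48 (h:8 v:48)
  [1] (0,0) acc=12 (h:2 v:12)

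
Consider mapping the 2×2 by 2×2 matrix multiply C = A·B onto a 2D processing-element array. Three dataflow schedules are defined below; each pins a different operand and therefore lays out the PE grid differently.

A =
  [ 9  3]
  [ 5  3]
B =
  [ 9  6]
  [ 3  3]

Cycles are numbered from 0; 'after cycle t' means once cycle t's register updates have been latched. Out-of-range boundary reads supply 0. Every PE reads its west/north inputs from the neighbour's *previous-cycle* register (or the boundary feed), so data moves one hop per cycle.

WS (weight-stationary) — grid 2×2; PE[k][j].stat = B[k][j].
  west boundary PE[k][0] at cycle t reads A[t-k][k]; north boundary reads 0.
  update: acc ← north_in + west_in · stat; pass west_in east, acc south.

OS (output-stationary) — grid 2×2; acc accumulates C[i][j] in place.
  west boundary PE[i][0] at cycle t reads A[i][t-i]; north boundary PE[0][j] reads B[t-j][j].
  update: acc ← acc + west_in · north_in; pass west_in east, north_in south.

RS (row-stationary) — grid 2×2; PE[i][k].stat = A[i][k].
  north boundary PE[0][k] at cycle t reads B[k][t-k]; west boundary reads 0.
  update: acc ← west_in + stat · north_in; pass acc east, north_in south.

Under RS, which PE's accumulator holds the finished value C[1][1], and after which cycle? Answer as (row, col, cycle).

Under RS, C[1][1] lands at PE[1][1]:
  0: (1,1).acc=0  regs=<0,0>
  1: (1,1).acc=0  regs=<0,0>
  2: (1,1).acc=54  regs=<54,3>
  3: (1,1).acc=39  regs=<39,3>

(row, col, cycle) = (1, 1, 3)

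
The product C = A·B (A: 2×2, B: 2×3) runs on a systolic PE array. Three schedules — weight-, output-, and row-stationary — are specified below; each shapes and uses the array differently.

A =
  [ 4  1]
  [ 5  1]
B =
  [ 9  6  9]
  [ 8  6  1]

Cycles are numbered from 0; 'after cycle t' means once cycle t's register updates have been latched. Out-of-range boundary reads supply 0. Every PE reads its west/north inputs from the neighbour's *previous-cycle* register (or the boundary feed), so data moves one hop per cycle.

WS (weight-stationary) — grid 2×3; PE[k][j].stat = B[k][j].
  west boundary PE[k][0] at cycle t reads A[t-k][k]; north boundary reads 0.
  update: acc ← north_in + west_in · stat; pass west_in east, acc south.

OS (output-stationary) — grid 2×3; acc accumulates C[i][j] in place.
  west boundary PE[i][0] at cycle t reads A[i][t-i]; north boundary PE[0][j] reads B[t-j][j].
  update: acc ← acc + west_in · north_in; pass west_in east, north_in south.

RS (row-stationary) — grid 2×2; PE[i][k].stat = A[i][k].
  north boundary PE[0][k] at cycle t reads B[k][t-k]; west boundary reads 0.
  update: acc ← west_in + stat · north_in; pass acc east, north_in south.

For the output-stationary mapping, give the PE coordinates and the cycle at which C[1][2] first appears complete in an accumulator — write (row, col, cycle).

OS — PE[1][2] is where C[1][2] collects:
  step 0 · PE1,2: acc=0; fwd→0 fwd↓0
  step 1 · PE1,2: acc=0; fwd→0 fwd↓0
  step 2 · PE1,2: acc=0; fwd→0 fwd↓0
  step 3 · PE1,2: acc=45; fwd→5 fwd↓9
  step 4 · PE1,2: acc=46; fwd→1 fwd↓1

(row, col, cycle) = (1, 2, 4)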